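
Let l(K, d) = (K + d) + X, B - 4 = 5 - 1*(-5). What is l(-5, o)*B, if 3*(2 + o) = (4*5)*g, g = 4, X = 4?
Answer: 994/3 ≈ 331.33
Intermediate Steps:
o = 74/3 (o = -2 + ((4*5)*4)/3 = -2 + (20*4)/3 = -2 + (⅓)*80 = -2 + 80/3 = 74/3 ≈ 24.667)
B = 14 (B = 4 + (5 - 1*(-5)) = 4 + (5 + 5) = 4 + 10 = 14)
l(K, d) = 4 + K + d (l(K, d) = (K + d) + 4 = 4 + K + d)
l(-5, o)*B = (4 - 5 + 74/3)*14 = (71/3)*14 = 994/3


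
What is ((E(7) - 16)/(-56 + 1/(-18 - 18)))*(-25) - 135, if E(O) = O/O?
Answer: -285795/2017 ≈ -141.69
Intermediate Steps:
E(O) = 1
((E(7) - 16)/(-56 + 1/(-18 - 18)))*(-25) - 135 = ((1 - 16)/(-56 + 1/(-18 - 18)))*(-25) - 135 = -15/(-56 + 1/(-36))*(-25) - 135 = -15/(-56 - 1/36)*(-25) - 135 = -15/(-2017/36)*(-25) - 135 = -15*(-36/2017)*(-25) - 135 = (540/2017)*(-25) - 135 = -13500/2017 - 135 = -285795/2017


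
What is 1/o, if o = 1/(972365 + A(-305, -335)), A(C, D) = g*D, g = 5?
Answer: 970690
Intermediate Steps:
A(C, D) = 5*D
o = 1/970690 (o = 1/(972365 + 5*(-335)) = 1/(972365 - 1675) = 1/970690 ≈ 1.0302e-6)
1/o = 1/(1/970690) = 970690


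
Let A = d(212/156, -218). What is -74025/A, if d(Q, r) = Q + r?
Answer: 412425/1207 ≈ 341.69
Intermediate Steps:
A = -8449/39 (A = 212/156 - 218 = 212*(1/156) - 218 = 53/39 - 218 = -8449/39 ≈ -216.64)
-74025/A = -74025/(-8449/39) = -74025*(-39/8449) = 412425/1207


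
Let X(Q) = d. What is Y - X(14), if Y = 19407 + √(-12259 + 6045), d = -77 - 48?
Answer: 19532 + I*√6214 ≈ 19532.0 + 78.829*I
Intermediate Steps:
d = -125
X(Q) = -125
Y = 19407 + I*√6214 (Y = 19407 + √(-6214) = 19407 + I*√6214 ≈ 19407.0 + 78.829*I)
Y - X(14) = (19407 + I*√6214) - 1*(-125) = (19407 + I*√6214) + 125 = 19532 + I*√6214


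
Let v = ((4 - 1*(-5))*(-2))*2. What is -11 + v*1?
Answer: -47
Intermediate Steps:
v = -36 (v = ((4 + 5)*(-2))*2 = (9*(-2))*2 = -18*2 = -36)
-11 + v*1 = -11 - 36*1 = -11 - 36 = -47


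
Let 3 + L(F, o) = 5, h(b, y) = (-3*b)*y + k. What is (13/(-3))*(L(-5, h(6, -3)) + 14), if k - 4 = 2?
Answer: -208/3 ≈ -69.333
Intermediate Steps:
k = 6 (k = 4 + 2 = 6)
h(b, y) = 6 - 3*b*y (h(b, y) = (-3*b)*y + 6 = -3*b*y + 6 = 6 - 3*b*y)
L(F, o) = 2 (L(F, o) = -3 + 5 = 2)
(13/(-3))*(L(-5, h(6, -3)) + 14) = (13/(-3))*(2 + 14) = (13*(-1/3))*16 = -13/3*16 = -208/3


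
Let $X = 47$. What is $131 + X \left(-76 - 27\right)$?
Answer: $-4710$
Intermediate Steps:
$131 + X \left(-76 - 27\right) = 131 + 47 \left(-76 - 27\right) = 131 + 47 \left(-103\right) = 131 - 4841 = -4710$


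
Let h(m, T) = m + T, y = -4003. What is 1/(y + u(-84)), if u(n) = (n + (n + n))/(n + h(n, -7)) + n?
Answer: -25/102139 ≈ -0.00024476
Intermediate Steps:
h(m, T) = T + m
u(n) = n + 3*n/(-7 + 2*n) (u(n) = (n + (n + n))/(n + (-7 + n)) + n = (n + 2*n)/(-7 + 2*n) + n = (3*n)/(-7 + 2*n) + n = 3*n/(-7 + 2*n) + n = n + 3*n/(-7 + 2*n))
1/(y + u(-84)) = 1/(-4003 + 2*(-84)*(-2 - 84)/(-7 + 2*(-84))) = 1/(-4003 + 2*(-84)*(-86)/(-7 - 168)) = 1/(-4003 + 2*(-84)*(-86)/(-175)) = 1/(-4003 + 2*(-84)*(-1/175)*(-86)) = 1/(-4003 - 2064/25) = 1/(-102139/25) = -25/102139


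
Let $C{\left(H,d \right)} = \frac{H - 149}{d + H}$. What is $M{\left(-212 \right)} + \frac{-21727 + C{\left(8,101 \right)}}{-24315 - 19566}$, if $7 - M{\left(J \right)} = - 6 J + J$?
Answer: $- \frac{5034161153}{4783029} \approx -1052.5$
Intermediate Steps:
$M{\left(J \right)} = 7 + 5 J$ ($M{\left(J \right)} = 7 - \left(- 6 J + J\right) = 7 - - 5 J = 7 + 5 J$)
$C{\left(H,d \right)} = \frac{-149 + H}{H + d}$
$M{\left(-212 \right)} + \frac{-21727 + C{\left(8,101 \right)}}{-24315 - 19566} = \left(7 + 5 \left(-212\right)\right) + \frac{-21727 + \frac{-149 + 8}{8 + 101}}{-24315 - 19566} = \left(7 - 1060\right) + \frac{-21727 + \frac{1}{109} \left(-141\right)}{-43881} = -1053 + \left(-21727 + \frac{1}{109} \left(-141\right)\right) \left(- \frac{1}{43881}\right) = -1053 + \left(-21727 - \frac{141}{109}\right) \left(- \frac{1}{43881}\right) = -1053 - - \frac{2368384}{4783029} = -1053 + \frac{2368384}{4783029} = - \frac{5034161153}{4783029}$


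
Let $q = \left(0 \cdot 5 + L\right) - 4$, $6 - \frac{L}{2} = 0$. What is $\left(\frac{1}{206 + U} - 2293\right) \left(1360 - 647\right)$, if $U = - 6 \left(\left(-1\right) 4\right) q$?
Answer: $- \frac{650693069}{398} \approx -1.6349 \cdot 10^{6}$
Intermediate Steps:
$L = 12$ ($L = 12 - 0 = 12 + 0 = 12$)
$q = 8$ ($q = \left(0 \cdot 5 + 12\right) - 4 = \left(0 + 12\right) - 4 = 12 - 4 = 8$)
$U = 192$ ($U = - 6 \left(\left(-1\right) 4\right) 8 = \left(-6\right) \left(-4\right) 8 = 24 \cdot 8 = 192$)
$\left(\frac{1}{206 + U} - 2293\right) \left(1360 - 647\right) = \left(\frac{1}{206 + 192} - 2293\right) \left(1360 - 647\right) = \left(\frac{1}{398} - 2293\right) 713 = \left(- \frac{912613}{398}\right) 713 = - \frac{650693069}{398}$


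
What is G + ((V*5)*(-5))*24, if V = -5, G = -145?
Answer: 2855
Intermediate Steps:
G + ((V*5)*(-5))*24 = -145 + (-5*5*(-5))*24 = -145 - 25*(-5)*24 = -145 + 125*24 = -145 + 3000 = 2855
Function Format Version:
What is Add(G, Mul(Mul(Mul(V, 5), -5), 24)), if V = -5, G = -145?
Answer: 2855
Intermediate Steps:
Add(G, Mul(Mul(Mul(V, 5), -5), 24)) = Add(-145, Mul(Mul(Mul(-5, 5), -5), 24)) = Add(-145, Mul(Mul(-25, -5), 24)) = Add(-145, Mul(125, 24)) = Add(-145, 3000) = 2855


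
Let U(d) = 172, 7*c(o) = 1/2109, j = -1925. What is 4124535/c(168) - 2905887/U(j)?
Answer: 10473164849373/172 ≈ 6.0890e+10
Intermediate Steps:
c(o) = 1/14763 (c(o) = (⅐)/2109 = (⅐)*(1/2109) = 1/14763)
4124535/c(168) - 2905887/U(j) = 4124535/(1/14763) - 2905887/172 = 4124535*14763 - 2905887*1/172 = 60890510205 - 2905887/172 = 10473164849373/172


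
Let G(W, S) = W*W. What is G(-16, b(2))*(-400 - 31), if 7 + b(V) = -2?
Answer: -110336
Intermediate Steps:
b(V) = -9 (b(V) = -7 - 2 = -9)
G(W, S) = W**2
G(-16, b(2))*(-400 - 31) = (-16)**2*(-400 - 31) = 256*(-431) = -110336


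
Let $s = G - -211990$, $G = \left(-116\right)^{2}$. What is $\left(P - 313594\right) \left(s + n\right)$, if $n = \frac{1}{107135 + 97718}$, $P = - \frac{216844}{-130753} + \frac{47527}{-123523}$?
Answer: $- \frac{33415833351451577717932185}{472654482925801} \approx -7.0698 \cdot 10^{10}$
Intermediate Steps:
$G = 13456$
$s = 225446$ ($s = 13456 - -211990 = 13456 + 211990 = 225446$)
$P = \frac{20570923581}{16151002819}$ ($P = \left(-216844\right) \left(- \frac{1}{130753}\right) + 47527 \left(- \frac{1}{123523}\right) = \frac{216844}{130753} - \frac{47527}{123523} = \frac{20570923581}{16151002819} \approx 1.2737$)
$n = \frac{1}{204853} \approx 4.8815 \cdot 10^{-6}$
$\left(P - 313594\right) \left(s + n\right) = \left(\frac{20570923581}{16151002819} - 313594\right) \left(225446 + \frac{1}{204853}\right) = \left(- \frac{5064837007097905}{16151002819}\right) \frac{46183289439}{204853} = - \frac{33415833351451577717932185}{472654482925801}$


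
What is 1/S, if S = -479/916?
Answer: -916/479 ≈ -1.9123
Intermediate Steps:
S = -479/916 (S = -479*1/916 = -479/916 ≈ -0.52293)
1/S = 1/(-479/916) = -916/479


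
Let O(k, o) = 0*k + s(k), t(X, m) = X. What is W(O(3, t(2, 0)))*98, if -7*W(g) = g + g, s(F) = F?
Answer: -84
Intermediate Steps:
O(k, o) = k (O(k, o) = 0*k + k = 0 + k = k)
W(g) = -2*g/7 (W(g) = -(g + g)/7 = -2*g/7)
W(O(3, t(2, 0)))*98 = -2/7*3*98 = -6/7*98 = -84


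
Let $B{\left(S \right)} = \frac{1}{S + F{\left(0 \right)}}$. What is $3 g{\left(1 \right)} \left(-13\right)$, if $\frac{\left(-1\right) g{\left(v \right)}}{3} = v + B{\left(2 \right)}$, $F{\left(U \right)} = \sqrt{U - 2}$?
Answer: $156 - \frac{39 i \sqrt{2}}{2} \approx 156.0 - 27.577 i$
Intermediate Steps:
$F{\left(U \right)} = \sqrt{-2 + U}$
$B{\left(S \right)} = \frac{1}{S + i \sqrt{2}}$ ($B{\left(S \right)} = \frac{1}{S + \sqrt{-2 + 0}} = \frac{1}{S + \sqrt{-2}} = \frac{1}{S + i \sqrt{2}}$)
$g{\left(v \right)} = - 3 v - \frac{3}{2 + i \sqrt{2}}$ ($g{\left(v \right)} = - 3 \left(v + \frac{1}{2 + i \sqrt{2}}\right) = - 3 v - \frac{3}{2 + i \sqrt{2}}$)
$3 g{\left(1 \right)} \left(-13\right) = 3 \left(-1 - 3 + \frac{i \sqrt{2}}{2}\right) \left(-13\right) = 3 \left(-4 + \frac{i \sqrt{2}}{2}\right) \left(-13\right) = \left(-12 + \frac{3 i \sqrt{2}}{2}\right) \left(-13\right) = 156 - \frac{39 i \sqrt{2}}{2}$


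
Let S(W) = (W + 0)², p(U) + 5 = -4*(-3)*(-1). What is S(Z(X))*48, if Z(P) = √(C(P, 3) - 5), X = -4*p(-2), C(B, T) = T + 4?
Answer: 96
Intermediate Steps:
C(B, T) = 4 + T
p(U) = -17 (p(U) = -5 - 4*(-3)*(-1) = -5 + 12*(-1) = -5 - 12 = -17)
X = 68 (X = -4*(-17) = 68)
Z(P) = √2 (Z(P) = √((4 + 3) - 5) = √(7 - 5) = √2)
S(W) = W²
S(Z(X))*48 = (√2)²*48 = 2*48 = 96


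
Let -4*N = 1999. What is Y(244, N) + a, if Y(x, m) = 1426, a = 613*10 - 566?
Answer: 6990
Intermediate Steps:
N = -1999/4 (N = -¼*1999 = -1999/4 ≈ -499.75)
a = 5564 (a = 6130 - 566 = 5564)
Y(244, N) + a = 1426 + 5564 = 6990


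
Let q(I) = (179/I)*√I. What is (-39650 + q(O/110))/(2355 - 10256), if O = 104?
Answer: 39650/7901 - 179*√715/205426 ≈ 4.9951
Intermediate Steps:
q(I) = 179/√I
(-39650 + q(O/110))/(2355 - 10256) = (-39650 + 179/√(104/110))/(2355 - 10256) = (-39650 + 179/√(104*(1/110)))/(-7901) = (-39650 + 179/√(52/55))*(-1/7901) = (-39650 + 179*(√715/26))*(-1/7901) = (-39650 + 179*√715/26)*(-1/7901) = 39650/7901 - 179*√715/205426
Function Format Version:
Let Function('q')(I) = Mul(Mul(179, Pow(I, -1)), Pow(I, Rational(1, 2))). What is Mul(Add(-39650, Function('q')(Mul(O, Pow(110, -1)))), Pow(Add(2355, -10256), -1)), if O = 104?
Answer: Add(Rational(39650, 7901), Mul(Rational(-179, 205426), Pow(715, Rational(1, 2)))) ≈ 4.9951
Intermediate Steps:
Function('q')(I) = Mul(179, Pow(I, Rational(-1, 2)))
Mul(Add(-39650, Function('q')(Mul(O, Pow(110, -1)))), Pow(Add(2355, -10256), -1)) = Mul(Add(-39650, Mul(179, Pow(Mul(104, Pow(110, -1)), Rational(-1, 2)))), Pow(Add(2355, -10256), -1)) = Mul(Add(-39650, Mul(179, Pow(Mul(104, Rational(1, 110)), Rational(-1, 2)))), Pow(-7901, -1)) = Mul(Add(-39650, Mul(179, Pow(Rational(52, 55), Rational(-1, 2)))), Rational(-1, 7901)) = Mul(Add(-39650, Mul(179, Mul(Rational(1, 26), Pow(715, Rational(1, 2))))), Rational(-1, 7901)) = Mul(Add(-39650, Mul(Rational(179, 26), Pow(715, Rational(1, 2)))), Rational(-1, 7901)) = Add(Rational(39650, 7901), Mul(Rational(-179, 205426), Pow(715, Rational(1, 2))))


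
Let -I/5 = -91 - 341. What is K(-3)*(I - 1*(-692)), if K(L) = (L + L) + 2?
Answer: -11408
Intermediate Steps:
I = 2160 (I = -5*(-91 - 341) = -5*(-432) = 2160)
K(L) = 2 + 2*L (K(L) = 2*L + 2 = 2 + 2*L)
K(-3)*(I - 1*(-692)) = (2 + 2*(-3))*(2160 - 1*(-692)) = (2 - 6)*(2160 + 692) = -4*2852 = -11408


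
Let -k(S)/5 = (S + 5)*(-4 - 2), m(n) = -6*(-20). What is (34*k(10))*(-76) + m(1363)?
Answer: -1162680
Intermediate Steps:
m(n) = 120
k(S) = 150 + 30*S (k(S) = -5*(S + 5)*(-4 - 2) = -5*(5 + S)*(-6) = -5*(-30 - 6*S) = 150 + 30*S)
(34*k(10))*(-76) + m(1363) = (34*(150 + 30*10))*(-76) + 120 = (34*(150 + 300))*(-76) + 120 = (34*450)*(-76) + 120 = 15300*(-76) + 120 = -1162800 + 120 = -1162680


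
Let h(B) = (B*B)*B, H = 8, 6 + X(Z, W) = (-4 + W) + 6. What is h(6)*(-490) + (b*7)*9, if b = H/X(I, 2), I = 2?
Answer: -106092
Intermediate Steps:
X(Z, W) = -4 + W (X(Z, W) = -6 + ((-4 + W) + 6) = -6 + (2 + W) = -4 + W)
b = -4 (b = 8/(-4 + 2) = 8/(-2) = 8*(-½) = -4)
h(B) = B³ (h(B) = B²*B = B³)
h(6)*(-490) + (b*7)*9 = 6³*(-490) - 4*7*9 = 216*(-490) - 28*9 = -105840 - 252 = -106092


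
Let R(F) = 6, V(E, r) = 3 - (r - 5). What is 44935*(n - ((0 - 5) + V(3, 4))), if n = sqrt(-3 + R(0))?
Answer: 44935 + 44935*sqrt(3) ≈ 1.2276e+5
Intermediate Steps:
V(E, r) = 8 - r (V(E, r) = 3 - (-5 + r) = 3 + (5 - r) = 8 - r)
n = sqrt(3) (n = sqrt(-3 + 6) = sqrt(3) ≈ 1.7320)
44935*(n - ((0 - 5) + V(3, 4))) = 44935*(sqrt(3) - ((0 - 5) + (8 - 1*4))) = 44935*(sqrt(3) - (-5 + (8 - 4))) = 44935*(sqrt(3) - (-5 + 4)) = 44935*(sqrt(3) - 1*(-1)) = 44935*(sqrt(3) + 1) = 44935*(1 + sqrt(3)) = 44935 + 44935*sqrt(3)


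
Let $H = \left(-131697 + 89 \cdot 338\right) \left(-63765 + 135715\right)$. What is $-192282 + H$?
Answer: $-7311391532$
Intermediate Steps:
$H = -7311199250$ ($H = \left(-131697 + 30082\right) 71950 = \left(-101615\right) 71950 = -7311199250$)
$-192282 + H = -192282 - 7311199250 = -7311391532$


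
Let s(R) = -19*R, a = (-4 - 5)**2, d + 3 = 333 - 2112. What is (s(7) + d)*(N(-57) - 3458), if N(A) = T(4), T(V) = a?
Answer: 6466955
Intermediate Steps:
d = -1782 (d = -3 + (333 - 2112) = -3 - 1779 = -1782)
a = 81 (a = (-9)**2 = 81)
T(V) = 81
N(A) = 81
(s(7) + d)*(N(-57) - 3458) = (-19*7 - 1782)*(81 - 3458) = (-133 - 1782)*(-3377) = -1915*(-3377) = 6466955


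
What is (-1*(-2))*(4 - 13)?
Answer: -18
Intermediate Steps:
(-1*(-2))*(4 - 13) = 2*(-9) = -18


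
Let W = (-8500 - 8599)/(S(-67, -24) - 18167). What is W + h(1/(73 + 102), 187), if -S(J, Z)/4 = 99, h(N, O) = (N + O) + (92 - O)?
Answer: 301875188/3248525 ≈ 92.927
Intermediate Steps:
h(N, O) = 92 + N
S(J, Z) = -396 (S(J, Z) = -4*99 = -396)
W = 17099/18563 (W = (-8500 - 8599)/(-396 - 18167) = -17099/(-18563) = -17099*(-1/18563) = 17099/18563 ≈ 0.92113)
W + h(1/(73 + 102), 187) = 17099/18563 + (92 + 1/(73 + 102)) = 17099/18563 + (92 + 1/175) = 17099/18563 + 16101/175 = 301875188/3248525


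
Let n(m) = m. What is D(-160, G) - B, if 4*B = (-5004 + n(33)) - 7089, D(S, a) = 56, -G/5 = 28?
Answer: 3071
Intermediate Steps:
G = -140 (G = -5*28 = -140)
B = -3015 (B = ((-5004 + 33) - 7089)/4 = (-4971 - 7089)/4 = (¼)*(-12060) = -3015)
D(-160, G) - B = 56 - 1*(-3015) = 56 + 3015 = 3071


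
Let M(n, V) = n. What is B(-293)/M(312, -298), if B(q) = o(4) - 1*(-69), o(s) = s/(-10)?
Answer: 343/1560 ≈ 0.21987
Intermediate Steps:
o(s) = -s/10 (o(s) = s*(-1/10) = -s/10)
B(q) = 343/5 (B(q) = -1/10*4 - 1*(-69) = -2/5 + 69 = 343/5)
B(-293)/M(312, -298) = (343/5)/312 = (343/5)*(1/312) = 343/1560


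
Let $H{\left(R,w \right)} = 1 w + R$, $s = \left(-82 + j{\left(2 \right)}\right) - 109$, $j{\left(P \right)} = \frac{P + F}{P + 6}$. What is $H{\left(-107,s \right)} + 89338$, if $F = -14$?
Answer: $\frac{178077}{2} \approx 89039.0$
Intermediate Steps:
$j{\left(P \right)} = \frac{-14 + P}{6 + P}$ ($j{\left(P \right)} = \frac{P - 14}{P + 6} = \frac{-14 + P}{6 + P}$)
$s = - \frac{385}{2}$ ($s = \left(-82 + \frac{-14 + 2}{6 + 2}\right) - 109 = \left(-82 + \frac{1}{8} \left(-12\right)\right) - 109 = \left(-82 - \frac{3}{2}\right) - 109 = - \frac{167}{2} - 109 = - \frac{385}{2} \approx -192.5$)
$H{\left(R,w \right)} = R + w$ ($H{\left(R,w \right)} = w + R = R + w$)
$H{\left(-107,s \right)} + 89338 = \left(-107 - \frac{385}{2}\right) + 89338 = - \frac{599}{2} + 89338 = \frac{178077}{2}$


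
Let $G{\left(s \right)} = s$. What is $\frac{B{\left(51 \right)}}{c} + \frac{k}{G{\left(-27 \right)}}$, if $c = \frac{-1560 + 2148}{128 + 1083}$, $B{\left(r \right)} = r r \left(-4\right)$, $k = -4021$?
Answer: $- \frac{4021610}{189} \approx -21278.0$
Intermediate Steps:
$B{\left(r \right)} = - 4 r^{2}$ ($B{\left(r \right)} = r^{2} \left(-4\right) = - 4 r^{2}$)
$c = \frac{84}{173}$ ($c = \frac{588}{1211} = 588 \cdot \frac{1}{1211} = \frac{84}{173} \approx 0.48555$)
$\frac{B{\left(51 \right)}}{c} + \frac{k}{G{\left(-27 \right)}} = \frac{\left(-4\right) 51^{2}}{\frac{84}{173}} - \frac{4021}{-27} = \left(-4\right) 2601 \cdot \frac{173}{84} - - \frac{4021}{27} = \left(-10404\right) \frac{173}{84} + \frac{4021}{27} = - \frac{149991}{7} + \frac{4021}{27} = - \frac{4021610}{189}$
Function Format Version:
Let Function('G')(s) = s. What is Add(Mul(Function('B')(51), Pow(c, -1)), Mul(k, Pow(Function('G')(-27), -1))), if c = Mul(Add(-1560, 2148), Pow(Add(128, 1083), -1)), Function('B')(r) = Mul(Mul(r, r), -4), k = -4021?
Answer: Rational(-4021610, 189) ≈ -21278.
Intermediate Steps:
Function('B')(r) = Mul(-4, Pow(r, 2)) (Function('B')(r) = Mul(Pow(r, 2), -4) = Mul(-4, Pow(r, 2)))
c = Rational(84, 173) (c = Mul(588, Pow(1211, -1)) = Mul(588, Rational(1, 1211)) = Rational(84, 173) ≈ 0.48555)
Add(Mul(Function('B')(51), Pow(c, -1)), Mul(k, Pow(Function('G')(-27), -1))) = Add(Mul(Mul(-4, Pow(51, 2)), Pow(Rational(84, 173), -1)), Mul(-4021, Pow(-27, -1))) = Add(Mul(Mul(-4, 2601), Rational(173, 84)), Mul(-4021, Rational(-1, 27))) = Add(Mul(-10404, Rational(173, 84)), Rational(4021, 27)) = Add(Rational(-149991, 7), Rational(4021, 27)) = Rational(-4021610, 189)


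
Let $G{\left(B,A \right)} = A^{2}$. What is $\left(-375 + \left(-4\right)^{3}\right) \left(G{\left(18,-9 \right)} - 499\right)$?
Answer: $183502$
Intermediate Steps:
$\left(-375 + \left(-4\right)^{3}\right) \left(G{\left(18,-9 \right)} - 499\right) = \left(-375 + \left(-4\right)^{3}\right) \left(\left(-9\right)^{2} - 499\right) = \left(-375 - 64\right) \left(81 - 499\right) = \left(-439\right) \left(-418\right) = 183502$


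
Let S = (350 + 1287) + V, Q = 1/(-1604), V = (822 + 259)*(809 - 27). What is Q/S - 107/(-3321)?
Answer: 145365308491/4511758883436 ≈ 0.032219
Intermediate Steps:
V = 845342 (V = 1081*782 = 845342)
Q = -1/1604 ≈ -0.00062344
S = 846979 (S = (350 + 1287) + 845342 = 1637 + 845342 = 846979)
Q/S - 107/(-3321) = -1/1604/846979 - 107/(-3321) = -1/1604*1/846979 - 107*(-1/3321) = -1/1358554316 + 107/3321 = 145365308491/4511758883436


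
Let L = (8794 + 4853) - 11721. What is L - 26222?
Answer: -24296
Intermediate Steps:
L = 1926 (L = 13647 - 11721 = 1926)
L - 26222 = 1926 - 26222 = -24296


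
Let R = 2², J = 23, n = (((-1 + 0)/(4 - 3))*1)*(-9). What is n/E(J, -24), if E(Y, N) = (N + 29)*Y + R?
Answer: 9/119 ≈ 0.075630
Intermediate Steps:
n = 9 (n = (-1/1*1)*(-9) = (-1*1*1)*(-9) = -1*1*(-9) = -1*(-9) = 9)
R = 4
E(Y, N) = 4 + Y*(29 + N) (E(Y, N) = (N + 29)*Y + 4 = (29 + N)*Y + 4 = Y*(29 + N) + 4 = 4 + Y*(29 + N))
n/E(J, -24) = 9/(4 + 29*23 - 24*23) = 9/(4 + 667 - 552) = 9/119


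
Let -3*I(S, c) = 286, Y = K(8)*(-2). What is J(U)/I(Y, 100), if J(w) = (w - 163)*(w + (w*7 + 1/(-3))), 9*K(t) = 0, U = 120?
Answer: 123797/286 ≈ 432.86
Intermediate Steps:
K(t) = 0 (K(t) = (1/9)*0 = 0)
Y = 0 (Y = 0*(-2) = 0)
I(S, c) = -286/3 (I(S, c) = -1/3*286 = -286/3)
J(w) = (-163 + w)*(-1/3 + 8*w) (J(w) = (-163 + w)*(w + (7*w - 1/3)) = (-163 + w)*(w + (-1/3 + 7*w)) = (-163 + w)*(-1/3 + 8*w))
J(U)/I(Y, 100) = (163/3 + 8*120**2 - 3913/3*120)/(-286/3) = (163/3 + 8*14400 - 156520)*(-3/286) = (163/3 + 115200 - 156520)*(-3/286) = -123797/3*(-3/286) = 123797/286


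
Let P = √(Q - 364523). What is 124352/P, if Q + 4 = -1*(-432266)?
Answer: 124352*√67739/67739 ≈ 477.79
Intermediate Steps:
Q = 432262 (Q = -4 - 1*(-432266) = -4 + 432266 = 432262)
P = √67739 (P = √(432262 - 364523) = √67739 ≈ 260.27)
124352/P = 124352/(√67739) = 124352*(√67739/67739) = 124352*√67739/67739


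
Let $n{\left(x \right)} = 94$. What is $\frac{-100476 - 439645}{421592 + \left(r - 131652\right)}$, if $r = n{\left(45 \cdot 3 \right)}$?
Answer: $- \frac{540121}{290034} \approx -1.8623$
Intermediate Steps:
$r = 94$
$\frac{-100476 - 439645}{421592 + \left(r - 131652\right)} = \frac{-100476 - 439645}{421592 + \left(94 - 131652\right)} = - \frac{540121}{421592 - 131558} = - \frac{540121}{290034}$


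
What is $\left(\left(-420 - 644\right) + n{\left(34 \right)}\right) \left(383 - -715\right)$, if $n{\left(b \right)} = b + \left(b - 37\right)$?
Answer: $-1134234$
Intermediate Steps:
$n{\left(b \right)} = -37 + 2 b$ ($n{\left(b \right)} = b + \left(-37 + b\right) = -37 + 2 b$)
$\left(\left(-420 - 644\right) + n{\left(34 \right)}\right) \left(383 - -715\right) = \left(\left(-420 - 644\right) + \left(-37 + 2 \cdot 34\right)\right) \left(383 - -715\right) = \left(-1064 + \left(-37 + 68\right)\right) \left(383 + 715\right) = \left(-1064 + 31\right) 1098 = \left(-1033\right) 1098 = -1134234$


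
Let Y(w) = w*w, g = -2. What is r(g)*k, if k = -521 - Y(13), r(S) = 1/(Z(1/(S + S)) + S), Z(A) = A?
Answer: 920/3 ≈ 306.67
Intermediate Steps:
Y(w) = w**2
r(S) = 1/(S + 1/(2*S)) (r(S) = 1/(1/(S + S) + S) = 1/(1/(2*S) + S) = 1/(S + 1/(2*S)))
k = -690 (k = -521 - 1*13**2 = -521 - 1*169 = -521 - 169 = -690)
r(g)*k = (2*(-2)/(1 + 2*(-2)**2))*(-690) = (2*(-2)/(1 + 2*4))*(-690) = (2*(-2)/(1 + 8))*(-690) = (2*(-2)/9)*(-690) = (2*(-2)*(1/9))*(-690) = -4/9*(-690) = 920/3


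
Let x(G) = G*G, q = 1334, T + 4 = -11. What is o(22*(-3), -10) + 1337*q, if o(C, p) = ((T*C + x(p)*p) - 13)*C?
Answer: 1785076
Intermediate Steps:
T = -15 (T = -4 - 11 = -15)
x(G) = G²
o(C, p) = C*(-13 + p³ - 15*C) (o(C, p) = ((-15*C + p²*p) - 13)*C = ((-15*C + p³) - 13)*C = ((p³ - 15*C) - 13)*C = (-13 + p³ - 15*C)*C = C*(-13 + p³ - 15*C))
o(22*(-3), -10) + 1337*q = (22*(-3))*(-13 + (-10)³ - 330*(-3)) + 1337*1334 = -66*(-13 - 1000 - 15*(-66)) + 1783558 = -66*(-13 - 1000 + 990) + 1783558 = -66*(-23) + 1783558 = 1518 + 1783558 = 1785076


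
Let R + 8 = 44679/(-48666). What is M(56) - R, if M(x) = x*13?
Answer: 11954285/16222 ≈ 736.92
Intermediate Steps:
M(x) = 13*x
R = -144669/16222 (R = -8 + 44679/(-48666) = -8 + 44679*(-1/48666) = -8 - 14893/16222 = -144669/16222 ≈ -8.9181)
M(56) - R = 13*56 - 1*(-144669/16222) = 728 + 144669/16222 = 11954285/16222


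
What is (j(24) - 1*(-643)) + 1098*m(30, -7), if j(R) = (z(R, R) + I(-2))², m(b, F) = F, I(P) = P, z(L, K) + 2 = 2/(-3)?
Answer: -63191/9 ≈ -7021.2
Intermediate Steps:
z(L, K) = -8/3 (z(L, K) = -2 + 2/(-3) = -2 + 2*(-⅓) = -2 - ⅔ = -8/3)
j(R) = 196/9 (j(R) = (-8/3 - 2)² = (-14/3)² = 196/9)
(j(24) - 1*(-643)) + 1098*m(30, -7) = (196/9 - 1*(-643)) + 1098*(-7) = (196/9 + 643) - 7686 = 5983/9 - 7686 = -63191/9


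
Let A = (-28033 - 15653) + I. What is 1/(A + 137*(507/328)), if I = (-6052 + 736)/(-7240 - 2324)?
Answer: -261416/11364715249 ≈ -2.3002e-5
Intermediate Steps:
I = 443/797 (I = -5316/(-9564) = -5316*(-1/9564) = 443/797 ≈ 0.55583)
A = -34817299/797 (A = (-28033 - 15653) + 443/797 = -43686 + 443/797 = -34817299/797 ≈ -43685.)
1/(A + 137*(507/328)) = 1/(-34817299/797 + 137*(507/328)) = 1/(-34817299/797 + 69459/328) = 1/(-11364715249/261416) = -261416/11364715249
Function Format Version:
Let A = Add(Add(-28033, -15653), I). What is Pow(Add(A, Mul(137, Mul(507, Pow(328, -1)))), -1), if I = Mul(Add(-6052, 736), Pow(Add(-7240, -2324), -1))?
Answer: Rational(-261416, 11364715249) ≈ -2.3002e-5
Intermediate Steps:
I = Rational(443, 797) (I = Mul(-5316, Pow(-9564, -1)) = Mul(-5316, Rational(-1, 9564)) = Rational(443, 797) ≈ 0.55583)
A = Rational(-34817299, 797) (A = Add(Add(-28033, -15653), Rational(443, 797)) = Add(-43686, Rational(443, 797)) = Rational(-34817299, 797) ≈ -43685.)
Pow(Add(A, Mul(137, Mul(507, Pow(328, -1)))), -1) = Pow(Add(Rational(-34817299, 797), Mul(137, Mul(507, Pow(328, -1)))), -1) = Pow(Add(Rational(-34817299, 797), Mul(137, Mul(507, Rational(1, 328)))), -1) = Pow(Add(Rational(-34817299, 797), Mul(137, Rational(507, 328))), -1) = Pow(Add(Rational(-34817299, 797), Rational(69459, 328)), -1) = Pow(Rational(-11364715249, 261416), -1) = Rational(-261416, 11364715249)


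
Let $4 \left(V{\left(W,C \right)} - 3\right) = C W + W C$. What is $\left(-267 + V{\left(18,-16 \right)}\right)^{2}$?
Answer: $166464$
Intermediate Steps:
$V{\left(W,C \right)} = 3 + \frac{C W}{2}$ ($V{\left(W,C \right)} = 3 + \frac{C W + W C}{4} = 3 + \frac{C W + C W}{4} = 3 + \frac{2 C W}{4} = 3 + \frac{C W}{2}$)
$\left(-267 + V{\left(18,-16 \right)}\right)^{2} = \left(-267 + \left(3 + \frac{1}{2} \left(-16\right) 18\right)\right)^{2} = \left(-267 + \left(3 - 144\right)\right)^{2} = \left(-267 - 141\right)^{2} = \left(-408\right)^{2} = 166464$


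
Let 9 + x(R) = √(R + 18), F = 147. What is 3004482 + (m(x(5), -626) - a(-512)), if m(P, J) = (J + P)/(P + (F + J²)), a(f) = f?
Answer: 461792381101079049/153674976173 + 392649*√23/153674976173 ≈ 3.0050e+6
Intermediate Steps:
x(R) = -9 + √(18 + R) (x(R) = -9 + √(R + 18) = -9 + √(18 + R))
m(P, J) = (J + P)/(147 + P + J²) (m(P, J) = (J + P)/(P + (147 + J²)) = (J + P)/(147 + P + J²))
3004482 + (m(x(5), -626) - a(-512)) = 3004482 + ((-626 + (-9 + √(18 + 5)))/(147 + (-9 + √(18 + 5)) + (-626)²) - 1*(-512)) = 3004482 + ((-626 + (-9 + √23))/(147 + (-9 + √23) + 391876) + 512) = 3004482 + ((-635 + √23)/(392014 + √23) + 512) = 3004482 + (512 + (-635 + √23)/(392014 + √23)) = 3004994 + (-635 + √23)/(392014 + √23)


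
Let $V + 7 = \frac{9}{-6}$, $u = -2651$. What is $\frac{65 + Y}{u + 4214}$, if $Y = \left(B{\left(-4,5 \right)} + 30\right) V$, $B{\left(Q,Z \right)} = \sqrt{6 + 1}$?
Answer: $- \frac{190}{1563} - \frac{17 \sqrt{7}}{3126} \approx -0.13595$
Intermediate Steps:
$V = - \frac{17}{2}$ ($V = -7 + \frac{9}{-6} = -7 + 9 \left(- \frac{1}{6}\right) = -7 - \frac{3}{2} = - \frac{17}{2} \approx -8.5$)
$B{\left(Q,Z \right)} = \sqrt{7}$
$Y = -255 - \frac{17 \sqrt{7}}{2}$ ($Y = \left(\sqrt{7} + 30\right) \left(- \frac{17}{2}\right) = \left(30 + \sqrt{7}\right) \left(- \frac{17}{2}\right) = -255 - \frac{17 \sqrt{7}}{2} \approx -277.49$)
$\frac{65 + Y}{u + 4214} = \frac{65 - \left(255 + \frac{17 \sqrt{7}}{2}\right)}{-2651 + 4214} = \frac{-190 - \frac{17 \sqrt{7}}{2}}{1563} = \left(-190 - \frac{17 \sqrt{7}}{2}\right) \frac{1}{1563} = - \frac{190}{1563} - \frac{17 \sqrt{7}}{3126}$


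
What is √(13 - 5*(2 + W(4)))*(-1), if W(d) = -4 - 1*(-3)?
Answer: -2*√2 ≈ -2.8284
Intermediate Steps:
W(d) = -1 (W(d) = -4 + 3 = -1)
√(13 - 5*(2 + W(4)))*(-1) = √(13 - 5*(2 - 1))*(-1) = √(13 - 5*1)*(-1) = √(13 - 5)*(-1) = √8*(-1) = (2*√2)*(-1) = -2*√2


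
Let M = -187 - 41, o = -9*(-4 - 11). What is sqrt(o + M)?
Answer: I*sqrt(93) ≈ 9.6436*I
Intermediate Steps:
o = 135 (o = -9*(-15) = 135)
M = -228
sqrt(o + M) = sqrt(135 - 228) = sqrt(-93) = I*sqrt(93)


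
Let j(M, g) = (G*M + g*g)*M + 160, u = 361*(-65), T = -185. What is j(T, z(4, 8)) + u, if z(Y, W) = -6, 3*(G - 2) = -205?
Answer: -6900670/3 ≈ -2.3002e+6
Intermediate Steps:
G = -199/3 (G = 2 + (1/3)*(-205) = 2 - 205/3 = -199/3 ≈ -66.333)
u = -23465
j(M, g) = 160 + M*(g**2 - 199*M/3) (j(M, g) = (-199*M/3 + g*g)*M + 160 = (-199*M/3 + g**2)*M + 160 = (g**2 - 199*M/3)*M + 160 = M*(g**2 - 199*M/3) + 160 = 160 + M*(g**2 - 199*M/3))
j(T, z(4, 8)) + u = (160 - 199/3*(-185)**2 - 185*(-6)**2) - 23465 = (160 - 199/3*34225 - 185*36) - 23465 = (160 - 6810775/3 - 6660) - 23465 = -6830275/3 - 23465 = -6900670/3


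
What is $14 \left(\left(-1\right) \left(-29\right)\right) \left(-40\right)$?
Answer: $-16240$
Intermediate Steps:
$14 \left(\left(-1\right) \left(-29\right)\right) \left(-40\right) = 14 \cdot 29 \left(-40\right) = 406 \left(-40\right) = -16240$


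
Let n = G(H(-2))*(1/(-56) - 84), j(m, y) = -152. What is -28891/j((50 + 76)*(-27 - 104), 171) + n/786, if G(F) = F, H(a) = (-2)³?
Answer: 79836721/418152 ≈ 190.93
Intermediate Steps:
H(a) = -8
n = 4705/7 (n = -8*(1/(-56) - 84) = -8*(-1/56 - 84) = -8*(-4705/56) = 4705/7 ≈ 672.14)
-28891/j((50 + 76)*(-27 - 104), 171) + n/786 = -28891/(-152) + (4705/7)/786 = -28891*(-1/152) + (4705/7)*(1/786) = 28891/152 + 4705/5502 = 79836721/418152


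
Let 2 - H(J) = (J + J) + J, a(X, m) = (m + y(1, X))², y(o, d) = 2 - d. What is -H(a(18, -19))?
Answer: 3673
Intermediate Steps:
a(X, m) = (2 + m - X)² (a(X, m) = (m + (2 - X))² = (2 + m - X)²)
H(J) = 2 - 3*J (H(J) = 2 - ((J + J) + J) = 2 - (2*J + J) = 2 - 3*J)
-H(a(18, -19)) = -(2 - 3*(2 - 19 - 1*18)²) = -(2 - 3*(2 - 19 - 18)²) = -(2 - 3*(-35)²) = -(2 - 3*1225) = -(2 - 3675) = -1*(-3673) = 3673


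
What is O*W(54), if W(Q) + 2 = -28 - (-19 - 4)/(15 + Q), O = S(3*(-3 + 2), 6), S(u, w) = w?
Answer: -178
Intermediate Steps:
O = 6
W(Q) = -30 + 23/(15 + Q) (W(Q) = -2 + (-28 - (-19 - 4)/(15 + Q)) = -2 + (-28 - (-23)/(15 + Q)) = -2 + (-28 + 23/(15 + Q)) = -30 + 23/(15 + Q))
O*W(54) = 6*((-427 - 30*54)/(15 + 54)) = 6*((-427 - 1620)/69) = 6*((1/69)*(-2047)) = 6*(-89/3) = -178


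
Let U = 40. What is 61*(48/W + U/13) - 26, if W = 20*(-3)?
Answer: 7338/65 ≈ 112.89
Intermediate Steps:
W = -60
61*(48/W + U/13) - 26 = 61*(48/(-60) + 40/13) - 26 = 61*(48*(-1/60) + 40*(1/13)) - 26 = 61*(-4/5 + 40/13) - 26 = 61*(148/65) - 26 = 9028/65 - 26 = 7338/65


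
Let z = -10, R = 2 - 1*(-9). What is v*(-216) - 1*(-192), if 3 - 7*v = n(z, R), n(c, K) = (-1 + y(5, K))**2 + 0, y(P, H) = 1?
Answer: 696/7 ≈ 99.429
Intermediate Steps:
R = 11 (R = 2 + 9 = 11)
n(c, K) = 0 (n(c, K) = (-1 + 1)**2 + 0 = 0**2 + 0 = 0 + 0 = 0)
v = 3/7 (v = 3/7 - 1/7*0 = 3/7 + 0 = 3/7 ≈ 0.42857)
v*(-216) - 1*(-192) = (3/7)*(-216) - 1*(-192) = -648/7 + 192 = 696/7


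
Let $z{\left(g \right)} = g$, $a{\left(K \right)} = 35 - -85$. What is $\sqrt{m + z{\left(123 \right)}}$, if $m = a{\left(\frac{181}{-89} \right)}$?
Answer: $9 \sqrt{3} \approx 15.588$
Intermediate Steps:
$a{\left(K \right)} = 120$ ($a{\left(K \right)} = 35 + 85 = 120$)
$m = 120$
$\sqrt{m + z{\left(123 \right)}} = \sqrt{120 + 123} = \sqrt{243} = 9 \sqrt{3}$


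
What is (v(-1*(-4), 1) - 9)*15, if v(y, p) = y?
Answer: -75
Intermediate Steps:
(v(-1*(-4), 1) - 9)*15 = (-1*(-4) - 9)*15 = (4 - 9)*15 = -5*15 = -75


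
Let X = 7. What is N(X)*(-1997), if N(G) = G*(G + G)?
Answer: -195706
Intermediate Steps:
N(G) = 2*G**2 (N(G) = G*(2*G) = 2*G**2)
N(X)*(-1997) = (2*7**2)*(-1997) = (2*49)*(-1997) = 98*(-1997) = -195706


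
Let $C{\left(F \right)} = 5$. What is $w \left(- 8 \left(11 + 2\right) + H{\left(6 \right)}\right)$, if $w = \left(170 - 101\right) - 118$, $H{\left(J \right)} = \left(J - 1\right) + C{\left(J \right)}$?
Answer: $4606$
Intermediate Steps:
$H{\left(J \right)} = 4 + J$ ($H{\left(J \right)} = \left(J - 1\right) + 5 = \left(-1 + J\right) + 5 = 4 + J$)
$w = -49$ ($w = 69 - 118 = -49$)
$w \left(- 8 \left(11 + 2\right) + H{\left(6 \right)}\right) = - 49 \left(- 8 \left(11 + 2\right) + \left(4 + 6\right)\right) = - 49 \left(\left(-8\right) 13 + 10\right) = - 49 \left(-104 + 10\right) = \left(-49\right) \left(-94\right) = 4606$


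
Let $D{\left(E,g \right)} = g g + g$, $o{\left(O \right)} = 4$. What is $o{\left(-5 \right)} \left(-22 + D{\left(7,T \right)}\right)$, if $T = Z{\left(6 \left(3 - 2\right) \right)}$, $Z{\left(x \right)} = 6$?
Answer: $80$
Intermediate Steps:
$T = 6$
$D{\left(E,g \right)} = g + g^{2}$ ($D{\left(E,g \right)} = g^{2} + g = g + g^{2}$)
$o{\left(-5 \right)} \left(-22 + D{\left(7,T \right)}\right) = 4 \left(-22 + 6 \left(1 + 6\right)\right) = 4 \left(-22 + 6 \cdot 7\right) = 4 \left(-22 + 42\right) = 4 \cdot 20 = 80$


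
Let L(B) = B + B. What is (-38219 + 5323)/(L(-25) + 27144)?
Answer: -16448/13547 ≈ -1.2141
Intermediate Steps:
L(B) = 2*B
(-38219 + 5323)/(L(-25) + 27144) = (-38219 + 5323)/(2*(-25) + 27144) = -32896/(-50 + 27144) = -32896/27094 = -32896*1/27094 = -16448/13547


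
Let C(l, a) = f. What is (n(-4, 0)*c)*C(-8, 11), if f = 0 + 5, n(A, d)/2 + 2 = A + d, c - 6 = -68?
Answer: 3720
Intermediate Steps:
c = -62 (c = 6 - 68 = -62)
n(A, d) = -4 + 2*A + 2*d (n(A, d) = -4 + 2*(A + d) = -4 + (2*A + 2*d) = -4 + 2*A + 2*d)
f = 5
C(l, a) = 5
(n(-4, 0)*c)*C(-8, 11) = ((-4 + 2*(-4) + 2*0)*(-62))*5 = ((-4 - 8 + 0)*(-62))*5 = -12*(-62)*5 = 744*5 = 3720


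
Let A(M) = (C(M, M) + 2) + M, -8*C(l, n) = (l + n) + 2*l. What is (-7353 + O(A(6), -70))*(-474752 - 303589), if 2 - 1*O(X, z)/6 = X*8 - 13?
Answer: 5839892523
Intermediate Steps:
C(l, n) = -3*l/8 - n/8 (C(l, n) = -((l + n) + 2*l)/8 = -(n + 3*l)/8 = -3*l/8 - n/8)
A(M) = 2 + M/2 (A(M) = ((-3*M/8 - M/8) + 2) + M = (-M/2 + 2) + M = (2 - M/2) + M = 2 + M/2)
O(X, z) = 90 - 48*X (O(X, z) = 12 - 6*(X*8 - 13) = 12 - 6*(8*X - 13) = 12 - 6*(-13 + 8*X) = 12 + (78 - 48*X) = 90 - 48*X)
(-7353 + O(A(6), -70))*(-474752 - 303589) = (-7353 + (90 - 48*(2 + (1/2)*6)))*(-474752 - 303589) = (-7353 + (90 - 48*(2 + 3)))*(-778341) = (-7353 + (90 - 48*5))*(-778341) = (-7353 + (90 - 240))*(-778341) = (-7353 - 150)*(-778341) = -7503*(-778341) = 5839892523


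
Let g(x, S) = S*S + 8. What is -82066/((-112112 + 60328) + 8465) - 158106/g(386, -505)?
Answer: 4693514788/3682591509 ≈ 1.2745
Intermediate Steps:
g(x, S) = 8 + S**2 (g(x, S) = S**2 + 8 = 8 + S**2)
-82066/((-112112 + 60328) + 8465) - 158106/g(386, -505) = -82066/((-112112 + 60328) + 8465) - 158106/(8 + (-505)**2) = -82066/(-51784 + 8465) - 158106/(8 + 255025) = -82066/(-43319) - 158106/255033 = -82066*(-1/43319) - 158106*1/255033 = 82066/43319 - 52702/85011 = 4693514788/3682591509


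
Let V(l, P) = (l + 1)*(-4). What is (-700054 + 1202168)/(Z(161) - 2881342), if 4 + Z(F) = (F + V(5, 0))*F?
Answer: -502114/2859289 ≈ -0.17561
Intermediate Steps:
V(l, P) = -4 - 4*l (V(l, P) = (1 + l)*(-4) = -4 - 4*l)
Z(F) = -4 + F*(-24 + F) (Z(F) = -4 + (F + (-4 - 4*5))*F = -4 + (F + (-4 - 20))*F = -4 + (F - 24)*F = -4 + (-24 + F)*F = -4 + F*(-24 + F))
(-700054 + 1202168)/(Z(161) - 2881342) = (-700054 + 1202168)/((-4 + 161² - 24*161) - 2881342) = 502114/((-4 + 25921 - 3864) - 2881342) = 502114/(22053 - 2881342) = 502114/(-2859289) = 502114*(-1/2859289) = -502114/2859289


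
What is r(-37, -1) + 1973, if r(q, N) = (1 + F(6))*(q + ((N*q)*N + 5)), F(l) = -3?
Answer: 2111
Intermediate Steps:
r(q, N) = -10 - 2*q - 2*q*N² (r(q, N) = (1 - 3)*(q + ((N*q)*N + 5)) = -2*(q + (q*N² + 5)) = -2*(q + (5 + q*N²)) = -2*(5 + q + q*N²) = -10 - 2*q - 2*q*N²)
r(-37, -1) + 1973 = (-10 - 2*(-37) - 2*(-37)*(-1)²) + 1973 = (-10 + 74 - 2*(-37)*1) + 1973 = (-10 + 74 + 74) + 1973 = 138 + 1973 = 2111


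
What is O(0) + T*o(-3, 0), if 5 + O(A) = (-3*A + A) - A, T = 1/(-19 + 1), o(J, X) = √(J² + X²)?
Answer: -31/6 ≈ -5.1667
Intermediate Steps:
T = -1/18 (T = 1/(-18) = -1/18 ≈ -0.055556)
O(A) = -5 - 3*A (O(A) = -5 + ((-3*A + A) - A) = -5 + (-2*A - A) = -5 - 3*A)
O(0) + T*o(-3, 0) = (-5 - 3*0) - √((-3)² + 0²)/18 = (-5 + 0) - √(9 + 0)/18 = -5 - √9/18 = -5 - 1/18*3 = -5 - ⅙ = -31/6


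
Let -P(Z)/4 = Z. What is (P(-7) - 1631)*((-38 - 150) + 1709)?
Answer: -2438163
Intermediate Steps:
P(Z) = -4*Z
(P(-7) - 1631)*((-38 - 150) + 1709) = (-4*(-7) - 1631)*((-38 - 150) + 1709) = (28 - 1631)*(-188 + 1709) = -1603*1521 = -2438163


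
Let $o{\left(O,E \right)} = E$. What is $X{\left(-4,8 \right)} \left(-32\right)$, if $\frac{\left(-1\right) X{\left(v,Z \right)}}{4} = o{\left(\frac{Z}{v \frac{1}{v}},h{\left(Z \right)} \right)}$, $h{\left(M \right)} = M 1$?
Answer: $1024$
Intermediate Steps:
$h{\left(M \right)} = M$
$X{\left(v,Z \right)} = - 4 Z$
$X{\left(-4,8 \right)} \left(-32\right) = \left(-4\right) 8 \left(-32\right) = \left(-32\right) \left(-32\right) = 1024$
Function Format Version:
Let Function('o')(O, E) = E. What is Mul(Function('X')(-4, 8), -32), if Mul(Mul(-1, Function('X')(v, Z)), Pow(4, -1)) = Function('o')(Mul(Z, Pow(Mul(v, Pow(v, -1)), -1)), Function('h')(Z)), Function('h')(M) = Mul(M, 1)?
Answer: 1024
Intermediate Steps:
Function('h')(M) = M
Function('X')(v, Z) = Mul(-4, Z)
Mul(Function('X')(-4, 8), -32) = Mul(Mul(-4, 8), -32) = Mul(-32, -32) = 1024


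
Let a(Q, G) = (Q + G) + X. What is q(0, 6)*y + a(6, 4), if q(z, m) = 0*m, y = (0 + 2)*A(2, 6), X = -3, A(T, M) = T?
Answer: 7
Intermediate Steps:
y = 4 (y = (0 + 2)*2 = 2*2 = 4)
q(z, m) = 0
a(Q, G) = -3 + G + Q (a(Q, G) = (Q + G) - 3 = (G + Q) - 3 = -3 + G + Q)
q(0, 6)*y + a(6, 4) = 0*4 + (-3 + 4 + 6) = 0 + 7 = 7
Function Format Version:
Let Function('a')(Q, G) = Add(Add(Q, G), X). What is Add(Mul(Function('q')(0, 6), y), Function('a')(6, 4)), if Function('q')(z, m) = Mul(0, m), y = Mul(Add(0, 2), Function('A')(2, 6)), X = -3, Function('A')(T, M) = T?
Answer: 7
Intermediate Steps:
y = 4 (y = Mul(Add(0, 2), 2) = Mul(2, 2) = 4)
Function('q')(z, m) = 0
Function('a')(Q, G) = Add(-3, G, Q) (Function('a')(Q, G) = Add(Add(Q, G), -3) = Add(Add(G, Q), -3) = Add(-3, G, Q))
Add(Mul(Function('q')(0, 6), y), Function('a')(6, 4)) = Add(Mul(0, 4), Add(-3, 4, 6)) = Add(0, 7) = 7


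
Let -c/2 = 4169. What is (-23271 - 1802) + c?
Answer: -33411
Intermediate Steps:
c = -8338 (c = -2*4169 = -8338)
(-23271 - 1802) + c = (-23271 - 1802) - 8338 = -25073 - 8338 = -33411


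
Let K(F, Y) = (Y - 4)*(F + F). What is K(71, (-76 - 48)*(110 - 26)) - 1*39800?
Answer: -1519440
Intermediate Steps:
K(F, Y) = 2*F*(-4 + Y) (K(F, Y) = (-4 + Y)*(2*F) = 2*F*(-4 + Y))
K(71, (-76 - 48)*(110 - 26)) - 1*39800 = 2*71*(-4 + (-76 - 48)*(110 - 26)) - 1*39800 = 2*71*(-4 - 124*84) - 39800 = 2*71*(-4 - 10416) - 39800 = 2*71*(-10420) - 39800 = -1479640 - 39800 = -1519440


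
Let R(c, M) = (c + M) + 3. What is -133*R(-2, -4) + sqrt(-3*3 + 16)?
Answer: 399 + sqrt(7) ≈ 401.65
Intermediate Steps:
R(c, M) = 3 + M + c (R(c, M) = (M + c) + 3 = 3 + M + c)
-133*R(-2, -4) + sqrt(-3*3 + 16) = -133*(3 - 4 - 2) + sqrt(-3*3 + 16) = -133*(-3) + sqrt(-9 + 16) = 399 + sqrt(7)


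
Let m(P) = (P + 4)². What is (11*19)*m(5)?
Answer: 16929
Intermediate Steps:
m(P) = (4 + P)²
(11*19)*m(5) = (11*19)*(4 + 5)² = 209*9² = 209*81 = 16929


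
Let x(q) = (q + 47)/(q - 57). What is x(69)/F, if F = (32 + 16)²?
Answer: 29/6912 ≈ 0.0041956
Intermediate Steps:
F = 2304 (F = 48² = 2304)
x(q) = (47 + q)/(-57 + q)
x(69)/F = ((47 + 69)/(-57 + 69))/2304 = (116/12)*(1/2304) = ((1/12)*116)*(1/2304) = (29/3)*(1/2304) = 29/6912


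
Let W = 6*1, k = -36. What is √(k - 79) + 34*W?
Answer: 204 + I*√115 ≈ 204.0 + 10.724*I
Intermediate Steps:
W = 6
√(k - 79) + 34*W = √(-36 - 79) + 34*6 = √(-115) + 204 = I*√115 + 204 = 204 + I*√115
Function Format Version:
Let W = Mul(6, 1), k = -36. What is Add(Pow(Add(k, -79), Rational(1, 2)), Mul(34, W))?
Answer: Add(204, Mul(I, Pow(115, Rational(1, 2)))) ≈ Add(204.00, Mul(10.724, I))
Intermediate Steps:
W = 6
Add(Pow(Add(k, -79), Rational(1, 2)), Mul(34, W)) = Add(Pow(Add(-36, -79), Rational(1, 2)), Mul(34, 6)) = Add(Pow(-115, Rational(1, 2)), 204) = Add(Mul(I, Pow(115, Rational(1, 2))), 204) = Add(204, Mul(I, Pow(115, Rational(1, 2))))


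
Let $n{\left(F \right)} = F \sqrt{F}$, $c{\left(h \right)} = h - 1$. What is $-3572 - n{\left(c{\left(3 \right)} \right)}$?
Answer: $-3572 - 2 \sqrt{2} \approx -3574.8$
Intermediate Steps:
$c{\left(h \right)} = -1 + h$ ($c{\left(h \right)} = h - 1 = -1 + h$)
$n{\left(F \right)} = F^{\frac{3}{2}}$
$-3572 - n{\left(c{\left(3 \right)} \right)} = -3572 - \left(-1 + 3\right)^{\frac{3}{2}} = -3572 - 2^{\frac{3}{2}} = -3572 - 2 \sqrt{2}$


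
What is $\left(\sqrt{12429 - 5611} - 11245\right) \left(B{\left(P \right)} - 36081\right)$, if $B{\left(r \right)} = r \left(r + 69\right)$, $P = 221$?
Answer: $-314961205 + 28009 \sqrt{6818} \approx -3.1265 \cdot 10^{8}$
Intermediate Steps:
$B{\left(r \right)} = r \left(69 + r\right)$
$\left(\sqrt{12429 - 5611} - 11245\right) \left(B{\left(P \right)} - 36081\right) = \left(\sqrt{12429 - 5611} - 11245\right) \left(221 \left(69 + 221\right) - 36081\right) = \left(\sqrt{6818} - 11245\right) \left(221 \cdot 290 - 36081\right) = \left(-11245 + \sqrt{6818}\right) \left(64090 - 36081\right) = \left(-11245 + \sqrt{6818}\right) 28009 = -314961205 + 28009 \sqrt{6818}$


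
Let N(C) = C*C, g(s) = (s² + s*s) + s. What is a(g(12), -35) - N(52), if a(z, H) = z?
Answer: -2404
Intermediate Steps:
g(s) = s + 2*s² (g(s) = (s² + s²) + s = 2*s² + s = s + 2*s²)
N(C) = C²
a(g(12), -35) - N(52) = 12*(1 + 2*12) - 1*52² = 12*(1 + 24) - 1*2704 = 12*25 - 2704 = 300 - 2704 = -2404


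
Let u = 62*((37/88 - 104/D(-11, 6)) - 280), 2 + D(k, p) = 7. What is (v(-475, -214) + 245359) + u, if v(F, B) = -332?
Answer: 49808763/220 ≈ 2.2640e+5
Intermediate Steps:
D(k, p) = 5 (D(k, p) = -2 + 7 = 5)
u = -4097177/220 (u = 62*((37/88 - 104/5) - 280) = 62*(-8967/440 - 280) = 62*(-132167/440) = -4097177/220 ≈ -18624.)
(v(-475, -214) + 245359) + u = (-332 + 245359) - 4097177/220 = 245027 - 4097177/220 = 49808763/220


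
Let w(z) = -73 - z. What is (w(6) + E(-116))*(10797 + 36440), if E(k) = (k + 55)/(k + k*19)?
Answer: -8654715903/2320 ≈ -3.7305e+6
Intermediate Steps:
E(k) = (55 + k)/(20*k) (E(k) = (55 + k)/(k + 19*k) = (55 + k)/((20*k)) = (55 + k)*(1/(20*k)) = (55 + k)/(20*k))
(w(6) + E(-116))*(10797 + 36440) = ((-73 - 1*6) + (1/20)*(55 - 116)/(-116))*(10797 + 36440) = ((-73 - 6) + (1/20)*(-1/116)*(-61))*47237 = (-79 + 61/2320)*47237 = -183219/2320*47237 = -8654715903/2320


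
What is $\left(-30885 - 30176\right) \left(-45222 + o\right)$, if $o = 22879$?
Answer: $1364285923$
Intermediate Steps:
$\left(-30885 - 30176\right) \left(-45222 + o\right) = \left(-30885 - 30176\right) \left(-45222 + 22879\right) = \left(-61061\right) \left(-22343\right) = 1364285923$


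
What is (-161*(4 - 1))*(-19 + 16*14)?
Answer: -99015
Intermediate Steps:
(-161*(4 - 1))*(-19 + 16*14) = (-161*3)*(-19 + 224) = -483*205 = -99015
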